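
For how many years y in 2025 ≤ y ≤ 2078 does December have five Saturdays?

December has 31 days; it has five Saturdays when Saturday falls among the first (month-length − 28) days — i.e. when December 1 is one of Saturday/Friday/Thursday.
December 1 by year: 2025:Mon 2026:Tue 2027:Wed 2028:Fri✓ 2029:Sat✓ 2030:Sun 2031:Mon 2032:Wed 2033:Thu✓ 2034:Fri✓ 2035:Sat✓ 2036:Mon 2037:Tue 2038:Wed 2039:Thu✓ …(24 more)… 2064:Mon 2065:Tue 2066:Wed 2067:Thu✓ 2068:Sat✓ 2069:Sun 2070:Mon 2071:Tue 2072:Thu✓ 2073:Fri✓ 2074:Sat✓ 2075:Sun 2076:Tue 2077:Wed 2078:Thu✓
Years with five Saturdays: 2028, 2029, 2033, 2034, 2035, 2039, 2040, 2044, 2045, 2046, 2050, 2051, 2056, 2057, 2061, 2062, 2063, 2067, 2068, 2072, 2073, 2074, 2078 → 23.

23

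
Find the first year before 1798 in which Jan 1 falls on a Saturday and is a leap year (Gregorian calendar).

1780

Jan 1 advances by 2 weekdays after a leap year and by 1 after a common year.
1798: Jan 1 is Monday.
1797: Sunday
1796: Friday (leap)
1795: Thursday
1794: Wednesday
1793: Tuesday
1792: Sunday (leap)
1791: Saturday
1790: Friday
1789: Thursday
1788: Tuesday (leap)
1787: Monday
1786: Sunday
1785: Saturday
1784: Thursday (leap)
1783: Wednesday
1782: Tuesday
1781: Monday
1780: Saturday (leap)
1780 begins on a Saturday and is a leap year.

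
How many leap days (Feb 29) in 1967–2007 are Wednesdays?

Leap years in 1967–2007: 10 of them.
Feb 29 weekday advances by 5 (mod 7) from one leap year to the next four years later (or differs when a century non-leap intervenes).
Leap-day weekdays: 1968:Thu 1972:Tue 1976:Sun 1980:Fri 1984:Wed✓ 1988:Mon 1992:Sat 1996:Thu 2000:Tue 2004:Sun
Wednesday: 1984 → 1.

1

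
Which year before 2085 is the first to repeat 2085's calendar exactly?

2074

Two years share a calendar iff Jan 1 falls on the same weekday and both are leap or both are common. 2085: Jan 1 is Monday, common year.
2084: Jan 1 Saturday, leap
2083: Jan 1 Friday, common
2082: Jan 1 Thursday, common
2081: Jan 1 Wednesday, common
2080: Jan 1 Monday, leap
2079: Jan 1 Sunday, common
2078: Jan 1 Saturday, common
2077: Jan 1 Friday, common
2076: Jan 1 Wednesday, leap
2075: Jan 1 Tuesday, common
2074: Jan 1 Monday, common
2074 matches on both conditions.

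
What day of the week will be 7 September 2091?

Friday

January 1, 2091 is a Monday.
September 7 is day 250 of the year, i.e. 249 days after Jan 1.
249 mod 7 = 4, so advance 4 weekdays from Monday: Friday.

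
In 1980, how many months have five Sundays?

A month of length L has five Sundays iff its first Sunday is on day ≤ L−28 (so day 1–3 in a 31-day month, 1–2 in a 30-day month, day 1 in a leap February).
Checking each month of 1980: Jan starts Tue (31d); Feb starts Fri (29d); Mar starts Sat (31d) ✓; Apr starts Tue (30d); May starts Thu (31d); Jun starts Sun (30d) ✓; Jul starts Tue (31d); Aug starts Fri (31d) ✓; Sep starts Mon (30d); Oct starts Wed (31d); Nov starts Sat (30d) ✓; Dec starts Mon (31d).
Five-Sunday months: March, June, August, November → 4.

4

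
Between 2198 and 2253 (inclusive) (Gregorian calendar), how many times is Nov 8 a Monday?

8

Track Nov 8's weekday year by year (advancing +1, or +2 across a Feb 29):
  2198: Thu  2199: Fri (+1)  2200: Sat (+1)  2201: Sun (+1)  2202: Mon (+1) ✓
  2203: Tue (+1)  2204: Thu (+2)  2205: Fri (+1)  2206: Sat (+1)  2207: Sun (+1)
  2208: Tue (+2)  2209: Wed (+1)  2210: Thu (+1)  2211: Fri (+1)  … (28 more years) …
  2240: Sun (+2)  2241: Mon (+1) ✓  2242: Tue (+1)  2243: Wed (+1)  2244: Fri (+2)
  2245: Sat (+1)  2246: Sun (+1)  2247: Mon (+1) ✓  2248: Wed (+2)  2249: Thu (+1)
  2250: Fri (+1)  2251: Sat (+1)  2252: Mon (+2) ✓  2253: Tue (+1)
Monday years: 2202, 2213, 2219, 2224, 2230, 2241, 2247, 2252 — 8 in total.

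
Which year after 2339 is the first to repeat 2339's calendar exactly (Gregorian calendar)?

Two years share a calendar iff Jan 1 falls on the same weekday and both are leap or both are common. 2339: Jan 1 is Sunday, common year.
2340: Jan 1 Monday, leap
2341: Jan 1 Wednesday, common
2342: Jan 1 Thursday, common
2343: Jan 1 Friday, common
2344: Jan 1 Saturday, leap
2345: Jan 1 Monday, common
2346: Jan 1 Tuesday, common
2347: Jan 1 Wednesday, common
2348: Jan 1 Thursday, leap
2349: Jan 1 Saturday, common
2350: Jan 1 Sunday, common
2350 matches on both conditions.

2350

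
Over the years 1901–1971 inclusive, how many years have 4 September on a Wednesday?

11

Track 4 September's weekday year by year (advancing +1, or +2 across a Feb 29):
  1901: Wed ✓  1902: Thu (+1)  1903: Fri (+1)  1904: Sun (+2)  1905: Mon (+1)
  1906: Tue (+1)  1907: Wed (+1) ✓  1908: Fri (+2)  1909: Sat (+1)  1910: Sun (+1)
  1911: Mon (+1)  1912: Wed (+2) ✓  1913: Thu (+1)  1914: Fri (+1)  … (43 more years) …
  1958: Thu (+1)  1959: Fri (+1)  1960: Sun (+2)  1961: Mon (+1)  1962: Tue (+1)
  1963: Wed (+1) ✓  1964: Fri (+2)  1965: Sat (+1)  1966: Sun (+1)  1967: Mon (+1)
  1968: Wed (+2) ✓  1969: Thu (+1)  1970: Fri (+1)  1971: Sat (+1)
Wednesday years: 1901, 1907, 1912, 1918, 1929, 1935, 1940, 1946, 1957, 1963, 1968 — 11 in total.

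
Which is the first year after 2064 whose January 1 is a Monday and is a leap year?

2080

Jan 1 advances by 2 weekdays after a leap year and by 1 after a common year.
2064: Jan 1 is Tuesday (leap).
2065: Thursday
2066: Friday
2067: Saturday
2068: Sunday (leap)
2069: Tuesday
2070: Wednesday
2071: Thursday
2072: Friday (leap)
2073: Sunday
2074: Monday
2075: Tuesday
2076: Wednesday (leap)
2077: Friday
2078: Saturday
2079: Sunday
2080: Monday (leap)
2080 begins on a Monday and is a leap year.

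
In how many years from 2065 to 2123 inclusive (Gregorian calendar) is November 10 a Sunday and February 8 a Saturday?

0

Check each year's weekday for November 10 and February 8:
  2065: Tue/Sun  2066: Wed/Mon  2067: Thu/Tue  2068: Sat/Wed  2069: Sun/Fri  2070: Mon/Sat  2071: Tue/Sun  2072: Thu/Mon  2073: Fri/Wed  2074: Sat/Thu  2075: Sun/Fri  2076: Tue/Sat  2077: Wed/Mon  2078: Thu/Tue  …(31 more)…  2110: Mon/Sat  2111: Tue/Sun  2112: Thu/Mon  2113: Fri/Wed  2114: Sat/Thu  2115: Sun/Fri  2116: Tue/Sat  2117: Wed/Mon  2118: Thu/Tue  2119: Fri/Wed  2120: Sun/Thu  2121: Mon/Sat  2122: Tue/Sun  2123: Wed/Mon
Both conditions hold in: no year — 0.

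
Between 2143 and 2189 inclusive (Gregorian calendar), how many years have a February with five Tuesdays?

2

February has 28 days (29 in leap years); it has five Tuesdays when Tuesday falls among the first (month-length − 28) days — i.e. when February 1 is Tuesday in a leap year (never in a common year).
February 1 by year: 2143:Fri 2144:Sat 2145:Mon 2146:Tue 2147:Wed 2148:Thu 2149:Sat 2150:Sun 2151:Mon 2152:Tue✓ 2153:Thu 2154:Fri 2155:Sat 2156:Sun 2157:Tue …(17 more)… 2175:Wed 2176:Thu 2177:Sat 2178:Sun 2179:Mon 2180:Tue✓ 2181:Thu 2182:Fri 2183:Sat 2184:Sun 2185:Tue 2186:Wed 2187:Thu 2188:Fri 2189:Sun
Years with five Tuesdays: 2152, 2180 → 2.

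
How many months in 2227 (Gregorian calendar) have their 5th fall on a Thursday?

2

Check the 5th of each month of 2227: Jan 5: Fri, Feb 5: Mon, Mar 5: Mon, Apr 5: Thu, May 5: Sat, Jun 5: Tue, Jul 5: Thu, Aug 5: Sun, Sep 5: Wed, Oct 5: Fri, Nov 5: Mon, Dec 5: Wed.
Thursday occurs in April, July — 2 months.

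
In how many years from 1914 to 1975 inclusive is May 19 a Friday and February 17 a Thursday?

3

Check each year's weekday for May 19 and February 17:
  1914: Tue/Tue  1915: Wed/Wed  1916: Fri/Thu ✓  1917: Sat/Sat  1918: Sun/Sun  1919: Mon/Mon  1920: Wed/Tue  1921: Thu/Thu  1922: Fri/Fri  1923: Sat/Sat  1924: Mon/Sun  1925: Tue/Tue  1926: Wed/Wed  1927: Thu/Thu  …(34 more)…  1962: Sat/Sat  1963: Sun/Sun  1964: Tue/Mon  1965: Wed/Wed  1966: Thu/Thu  1967: Fri/Fri  1968: Sun/Sat  1969: Mon/Mon  1970: Tue/Tue  1971: Wed/Wed  1972: Fri/Thu ✓  1973: Sat/Sat  1974: Sun/Sun  1975: Mon/Mon
Both conditions hold in: 1916, 1944, 1972 — 3.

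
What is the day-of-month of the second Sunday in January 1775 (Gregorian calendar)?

8

January 1, 1775 is a Sunday, so the first Sunday is the 1st.
The second Sunday is 1 + 7 = 8.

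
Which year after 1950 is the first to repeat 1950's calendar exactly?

1961

Two years share a calendar iff Jan 1 falls on the same weekday and both are leap or both are common. 1950: Jan 1 is Sunday, common year.
1951: Jan 1 Monday, common
1952: Jan 1 Tuesday, leap
1953: Jan 1 Thursday, common
1954: Jan 1 Friday, common
1955: Jan 1 Saturday, common
1956: Jan 1 Sunday, leap
1957: Jan 1 Tuesday, common
1958: Jan 1 Wednesday, common
1959: Jan 1 Thursday, common
1960: Jan 1 Friday, leap
1961: Jan 1 Sunday, common
1961 matches on both conditions.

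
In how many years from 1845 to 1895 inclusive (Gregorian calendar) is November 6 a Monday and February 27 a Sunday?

2

Check each year's weekday for November 6 and February 27:
  1845: Thu/Thu  1846: Fri/Fri  1847: Sat/Sat  1848: Mon/Sun ✓  1849: Tue/Tue  1850: Wed/Wed  1851: Thu/Thu  1852: Sat/Fri  1853: Sun/Sun  1854: Mon/Mon  1855: Tue/Tue  1856: Thu/Wed  1857: Fri/Fri  1858: Sat/Sat  …(23 more)…  1882: Mon/Mon  1883: Tue/Tue  1884: Thu/Wed  1885: Fri/Fri  1886: Sat/Sat  1887: Sun/Sun  1888: Tue/Mon  1889: Wed/Wed  1890: Thu/Thu  1891: Fri/Fri  1892: Sun/Sat  1893: Mon/Mon  1894: Tue/Tue  1895: Wed/Wed
Both conditions hold in: 1848, 1876 — 2.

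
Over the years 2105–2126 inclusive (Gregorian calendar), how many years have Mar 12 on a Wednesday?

Track Mar 12's weekday year by year (advancing +1, or +2 across a Feb 29):
  2105: Thu  2106: Fri (+1)  2107: Sat (+1)  2108: Mon (+2)  2109: Tue (+1)
  2110: Wed (+1) ✓  2111: Thu (+1)  2112: Sat (+2)  2113: Sun (+1)  2114: Mon (+1)
  2115: Tue (+1)  2116: Thu (+2)  2117: Fri (+1)  2118: Sat (+1)  2119: Sun (+1)
  2120: Tue (+2)  2121: Wed (+1) ✓  2122: Thu (+1)  2123: Fri (+1)  2124: Sun (+2)
  2125: Mon (+1)  2126: Tue (+1)
Wednesday years: 2110, 2121 — 2 in total.

2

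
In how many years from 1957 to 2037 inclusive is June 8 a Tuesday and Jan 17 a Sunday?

8

Check each year's weekday for June 8 and Jan 17:
  1957: Sat/Thu  1958: Sun/Fri  1959: Mon/Sat  1960: Wed/Sun  1961: Thu/Tue  1962: Fri/Wed  1963: Sat/Thu  1964: Mon/Fri  1965: Tue/Sun ✓  1966: Wed/Mon  1967: Thu/Tue  1968: Sat/Wed  1969: Sun/Fri  1970: Mon/Sat  …(53 more)…  2024: Sat/Wed  2025: Sun/Fri  2026: Mon/Sat  2027: Tue/Sun ✓  2028: Thu/Mon  2029: Fri/Wed  2030: Sat/Thu  2031: Sun/Fri  2032: Tue/Sat  2033: Wed/Mon  2034: Thu/Tue  2035: Fri/Wed  2036: Sun/Thu  2037: Mon/Sat
Both conditions hold in: 1965, 1971, 1982, 1993, 1999, 2010, 2021, 2027 — 8.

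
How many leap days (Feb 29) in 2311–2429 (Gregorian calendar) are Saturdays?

4

Leap years in 2311–2429: 30 of them.
Feb 29 weekday advances by 5 (mod 7) from one leap year to the next four years later (or differs when a century non-leap intervenes).
Leap-day weekdays: 2312:Thu 2316:Tue 2320:Sun 2324:Fri 2328:Wed 2332:Mon 2336:Sat✓ 2340:Thu 2344:Tue 2348:Sun 2352:Fri 2356:Wed 2360:Mon …(4 more)… 2380:Fri 2384:Wed 2388:Mon 2392:Sat✓ 2396:Thu 2400:Tue 2404:Sun 2408:Fri 2412:Wed 2416:Mon 2420:Sat✓ 2424:Thu 2428:Tue
Saturday: 2336, 2364, 2392, 2420 → 4.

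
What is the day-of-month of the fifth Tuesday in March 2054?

March 1, 2054 is a Sunday, so the first Tuesday is the 3rd.
The fifth Tuesday is 3 + 28 = 31.

31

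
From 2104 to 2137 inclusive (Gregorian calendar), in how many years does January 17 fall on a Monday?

5

Track January 17's weekday year by year (advancing +1, or +2 across a Feb 29):
  2104: Thu  2105: Sat (+2)  2106: Sun (+1)  2107: Mon (+1) ✓  2108: Tue (+1)
  2109: Thu (+2)  2110: Fri (+1)  2111: Sat (+1)  2112: Sun (+1)  2113: Tue (+2)
  2114: Wed (+1)  2115: Thu (+1)  2116: Fri (+1)  2117: Sun (+2)  … (6 more years) …
  2124: Mon (+1) ✓  2125: Wed (+2)  2126: Thu (+1)  2127: Fri (+1)  2128: Sat (+1)
  2129: Mon (+2) ✓  2130: Tue (+1)  2131: Wed (+1)  2132: Thu (+1)  2133: Sat (+2)
  2134: Sun (+1)  2135: Mon (+1) ✓  2136: Tue (+1)  2137: Thu (+2)
Monday years: 2107, 2118, 2124, 2129, 2135 — 5 in total.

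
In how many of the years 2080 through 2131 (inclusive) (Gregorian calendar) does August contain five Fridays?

August has 31 days; it has five Fridays when Friday falls among the first (month-length − 28) days — i.e. when August 1 is one of Friday/Thursday/Wednesday.
August 1 by year: 2080:Thu✓ 2081:Fri✓ 2082:Sat 2083:Sun 2084:Tue 2085:Wed✓ 2086:Thu✓ 2087:Fri✓ 2088:Sun 2089:Mon 2090:Tue 2091:Wed✓ 2092:Fri✓ 2093:Sat 2094:Sun …(22 more)… 2117:Sun 2118:Mon 2119:Tue 2120:Thu✓ 2121:Fri✓ 2122:Sat 2123:Sun 2124:Tue 2125:Wed✓ 2126:Thu✓ 2127:Fri✓ 2128:Sun 2129:Mon 2130:Tue 2131:Wed✓
Years with five Fridays: 2080, 2081, 2085, 2086, 2087, 2091, 2092, 2096, 2097, 2098, 2103, 2104, 2108, 2109, 2110, 2114, 2115, 2120, 2121, 2125, 2126, 2127, 2131 → 23.

23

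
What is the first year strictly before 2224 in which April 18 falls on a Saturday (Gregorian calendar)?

2218

From one year to the next, a fixed date's weekday advances by 1, or by 2 when a Feb 29 lies between the two dates.
2224: April 18 is Sunday.
2223: Friday (−2)
2222: Thursday (−1)
2221: Wednesday (−1)
2220: Tuesday (−1)
2219: Sunday (−2)
2218: Saturday (−1)
April 18 falls on a Saturday in 2218.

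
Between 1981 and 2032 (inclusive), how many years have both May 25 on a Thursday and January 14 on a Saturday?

5

Check each year's weekday for May 25 and January 14:
  1981: Mon/Wed  1982: Tue/Thu  1983: Wed/Fri  1984: Fri/Sat  1985: Sat/Mon  1986: Sun/Tue  1987: Mon/Wed  1988: Wed/Thu  1989: Thu/Sat ✓  1990: Fri/Sun  1991: Sat/Mon  1992: Mon/Tue  1993: Tue/Thu  1994: Wed/Fri  …(24 more)…  2019: Sat/Mon  2020: Mon/Tue  2021: Tue/Thu  2022: Wed/Fri  2023: Thu/Sat ✓  2024: Sat/Sun  2025: Sun/Tue  2026: Mon/Wed  2027: Tue/Thu  2028: Thu/Fri  2029: Fri/Sun  2030: Sat/Mon  2031: Sun/Tue  2032: Tue/Wed
Both conditions hold in: 1989, 1995, 2006, 2017, 2023 — 5.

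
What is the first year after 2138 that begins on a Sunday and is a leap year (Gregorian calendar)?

2164

Jan 1 advances by 2 weekdays after a leap year and by 1 after a common year.
2138: Jan 1 is Wednesday.
2139: Thursday
2140: Friday (leap)
2141: Sunday
2142: Monday
2143: Tuesday
2144: Wednesday (leap)
2145: Friday
2146: Saturday
2147: Sunday
2148: Monday (leap)
2149: Wednesday
2150: Thursday
2151: Friday
2152: Saturday (leap)
2153: Monday
2154: Tuesday
2155: Wednesday
2156: Thursday (leap)
2157: Saturday
2158: Sunday
2159: Monday
2160: Tuesday (leap)
2161: Thursday
2162: Friday
2163: Saturday
2164: Sunday (leap)
2164 begins on a Sunday and is a leap year.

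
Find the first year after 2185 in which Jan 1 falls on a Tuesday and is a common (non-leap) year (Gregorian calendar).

Jan 1 advances by 2 weekdays after a leap year and by 1 after a common year.
2185: Jan 1 is Saturday.
2186: Sunday
2187: Monday
2188: Tuesday (leap)
2189: Thursday
2190: Friday
2191: Saturday
2192: Sunday (leap)
2193: Tuesday
2193 begins on a Tuesday and is a common year.

2193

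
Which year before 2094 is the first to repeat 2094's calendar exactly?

Two years share a calendar iff Jan 1 falls on the same weekday and both are leap or both are common. 2094: Jan 1 is Friday, common year.
2093: Jan 1 Thursday, common
2092: Jan 1 Tuesday, leap
2091: Jan 1 Monday, common
2090: Jan 1 Sunday, common
2089: Jan 1 Saturday, common
2088: Jan 1 Thursday, leap
2087: Jan 1 Wednesday, common
2086: Jan 1 Tuesday, common
2085: Jan 1 Monday, common
2084: Jan 1 Saturday, leap
2083: Jan 1 Friday, common
2083 matches on both conditions.

2083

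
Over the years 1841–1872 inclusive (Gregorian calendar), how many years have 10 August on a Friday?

Track 10 August's weekday year by year (advancing +1, or +2 across a Feb 29):
  1841: Tue  1842: Wed (+1)  1843: Thu (+1)  1844: Sat (+2)  1845: Sun (+1)
  1846: Mon (+1)  1847: Tue (+1)  1848: Thu (+2)  1849: Fri (+1) ✓  1850: Sat (+1)
  1851: Sun (+1)  1852: Tue (+2)  1853: Wed (+1)  1854: Thu (+1)  … (4 more years) …
  1859: Wed (+1)  1860: Fri (+2) ✓  1861: Sat (+1)  1862: Sun (+1)  1863: Mon (+1)
  1864: Wed (+2)  1865: Thu (+1)  1866: Fri (+1) ✓  1867: Sat (+1)  1868: Mon (+2)
  1869: Tue (+1)  1870: Wed (+1)  1871: Thu (+1)  1872: Sat (+2)
Friday years: 1849, 1855, 1860, 1866 — 4 in total.

4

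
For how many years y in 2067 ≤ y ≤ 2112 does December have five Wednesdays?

December has 31 days; it has five Wednesdays when Wednesday falls among the first (month-length − 28) days — i.e. when December 1 is one of Wednesday/Tuesday/Monday.
December 1 by year: 2067:Thu 2068:Sat 2069:Sun 2070:Mon✓ 2071:Tue✓ 2072:Thu 2073:Fri 2074:Sat 2075:Sun 2076:Tue✓ 2077:Wed✓ 2078:Thu 2079:Fri 2080:Sun 2081:Mon✓ …(16 more)… 2098:Mon✓ 2099:Tue✓ 2100:Wed✓ 2101:Thu 2102:Fri 2103:Sat 2104:Mon✓ 2105:Tue✓ 2106:Wed✓ 2107:Thu 2108:Sat 2109:Sun 2110:Mon✓ 2111:Tue✓ 2112:Thu
Years with five Wednesdays: 2070, 2071, 2076, 2077, 2081, 2082, 2083, 2087, 2088, 2092, 2093, 2094, 2098, 2099, 2100, 2104, 2105, 2106, 2110, 2111 → 20.

20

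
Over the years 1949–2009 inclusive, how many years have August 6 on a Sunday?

9

Track August 6's weekday year by year (advancing +1, or +2 across a Feb 29):
  1949: Sat  1950: Sun (+1) ✓  1951: Mon (+1)  1952: Wed (+2)  1953: Thu (+1)
  1954: Fri (+1)  1955: Sat (+1)  1956: Mon (+2)  1957: Tue (+1)  1958: Wed (+1)
  1959: Thu (+1)  1960: Sat (+2)  1961: Sun (+1) ✓  1962: Mon (+1)  … (33 more years) …
  1996: Tue (+2)  1997: Wed (+1)  1998: Thu (+1)  1999: Fri (+1)  2000: Sun (+2) ✓
  2001: Mon (+1)  2002: Tue (+1)  2003: Wed (+1)  2004: Fri (+2)  2005: Sat (+1)
  2006: Sun (+1) ✓  2007: Mon (+1)  2008: Wed (+2)  2009: Thu (+1)
Sunday years: 1950, 1961, 1967, 1972, 1978, 1989, 1995, 2000, 2006 — 9 in total.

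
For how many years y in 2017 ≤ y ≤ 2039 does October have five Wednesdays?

October has 31 days; it has five Wednesdays when Wednesday falls among the first (month-length − 28) days — i.e. when October 1 is one of Wednesday/Tuesday/Monday.
October 1 by year: 2017:Sun 2018:Mon✓ 2019:Tue✓ 2020:Thu 2021:Fri 2022:Sat 2023:Sun 2024:Tue✓ 2025:Wed✓ 2026:Thu 2027:Fri 2028:Sun 2029:Mon✓ 2030:Tue✓ 2031:Wed✓ 2032:Fri 2033:Sat 2034:Sun 2035:Mon✓ 2036:Wed✓ 2037:Thu 2038:Fri 2039:Sat
Years with five Wednesdays: 2018, 2019, 2024, 2025, 2029, 2030, 2031, 2035, 2036 → 9.

9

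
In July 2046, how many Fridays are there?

July 2046 has 31 days and begins on Sunday.
The first Friday is July 6.
Fridays fall on 6, 13, 20, 27 — that's 4.

4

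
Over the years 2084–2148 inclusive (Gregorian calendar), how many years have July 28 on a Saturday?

10

Track July 28's weekday year by year (advancing +1, or +2 across a Feb 29):
  2084: Fri  2085: Sat (+1) ✓  2086: Sun (+1)  2087: Mon (+1)  2088: Wed (+2)
  2089: Thu (+1)  2090: Fri (+1)  2091: Sat (+1) ✓  2092: Mon (+2)  2093: Tue (+1)
  2094: Wed (+1)  2095: Thu (+1)  2096: Sat (+2) ✓  2097: Sun (+1)  … (37 more years) …
  2135: Thu (+1)  2136: Sat (+2) ✓  2137: Sun (+1)  2138: Mon (+1)  2139: Tue (+1)
  2140: Thu (+2)  2141: Fri (+1)  2142: Sat (+1) ✓  2143: Sun (+1)  2144: Tue (+2)
  2145: Wed (+1)  2146: Thu (+1)  2147: Fri (+1)  2148: Sun (+2)
Saturday years: 2085, 2091, 2096, 2103, 2108, 2114, 2125, 2131, 2136, 2142 — 10 in total.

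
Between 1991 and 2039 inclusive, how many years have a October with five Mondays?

20

October has 31 days; it has five Mondays when Monday falls among the first (month-length − 28) days — i.e. when October 1 is one of Monday/Sunday/Saturday.
October 1 by year: 1991:Tue 1992:Thu 1993:Fri 1994:Sat✓ 1995:Sun✓ 1996:Tue 1997:Wed 1998:Thu 1999:Fri 2000:Sun✓ 2001:Mon✓ 2002:Tue 2003:Wed 2004:Fri 2005:Sat✓ …(19 more)… 2025:Wed 2026:Thu 2027:Fri 2028:Sun✓ 2029:Mon✓ 2030:Tue 2031:Wed 2032:Fri 2033:Sat✓ 2034:Sun✓ 2035:Mon✓ 2036:Wed 2037:Thu 2038:Fri 2039:Sat✓
Years with five Mondays: 1994, 1995, 2000, 2001, 2005, 2006, 2007, 2011, 2012, 2016, 2017, 2018, 2022, 2023, 2028, 2029, 2033, 2034, 2035, 2039 → 20.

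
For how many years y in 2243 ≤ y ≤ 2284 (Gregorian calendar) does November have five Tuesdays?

11

November has 30 days; it has five Tuesdays when Tuesday falls among the first (month-length − 28) days — i.e. when November 1 is one of Tuesday/Monday.
November 1 by year: 2243:Wed 2244:Fri 2245:Sat 2246:Sun 2247:Mon✓ 2248:Wed 2249:Thu 2250:Fri 2251:Sat 2252:Mon✓ 2253:Tue✓ 2254:Wed 2255:Thu 2256:Sat 2257:Sun …(12 more)… 2270:Tue✓ 2271:Wed 2272:Fri 2273:Sat 2274:Sun 2275:Mon✓ 2276:Wed 2277:Thu 2278:Fri 2279:Sat 2280:Mon✓ 2281:Tue✓ 2282:Wed 2283:Thu 2284:Sat
Years with five Tuesdays: 2247, 2252, 2253, 2258, 2259, 2264, 2269, 2270, 2275, 2280, 2281 → 11.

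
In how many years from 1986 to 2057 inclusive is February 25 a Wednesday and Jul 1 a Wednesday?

Check each year's weekday for February 25 and Jul 1:
  1986: Tue/Tue  1987: Wed/Wed ✓  1988: Thu/Fri  1989: Sat/Sat  1990: Sun/Sun  1991: Mon/Mon  1992: Tue/Wed  1993: Thu/Thu  1994: Fri/Fri  1995: Sat/Sat  1996: Sun/Mon  1997: Tue/Tue  1998: Wed/Wed ✓  1999: Thu/Thu  …(44 more)…  2044: Thu/Fri  2045: Sat/Sat  2046: Sun/Sun  2047: Mon/Mon  2048: Tue/Wed  2049: Thu/Thu  2050: Fri/Fri  2051: Sat/Sat  2052: Sun/Mon  2053: Tue/Tue  2054: Wed/Wed ✓  2055: Thu/Thu  2056: Fri/Sat  2057: Sun/Sun
Both conditions hold in: 1987, 1998, 2009, 2015, 2026, 2037, 2043, 2054 — 8.

8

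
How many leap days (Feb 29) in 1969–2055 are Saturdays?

3

Leap years in 1969–2055: 21 of them.
Feb 29 weekday advances by 5 (mod 7) from one leap year to the next four years later (or differs when a century non-leap intervenes).
Leap-day weekdays: 1972:Tue 1976:Sun 1980:Fri 1984:Wed 1988:Mon 1992:Sat✓ 1996:Thu 2000:Tue 2004:Sun 2008:Fri 2012:Wed 2016:Mon 2020:Sat✓ 2024:Thu 2028:Tue 2032:Sun 2036:Fri 2040:Wed 2044:Mon 2048:Sat✓ 2052:Thu
Saturday: 1992, 2020, 2048 → 3.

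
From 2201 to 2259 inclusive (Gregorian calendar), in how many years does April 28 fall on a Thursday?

9

Track April 28's weekday year by year (advancing +1, or +2 across a Feb 29):
  2201: Tue  2202: Wed (+1)  2203: Thu (+1) ✓  2204: Sat (+2)  2205: Sun (+1)
  2206: Mon (+1)  2207: Tue (+1)  2208: Thu (+2) ✓  2209: Fri (+1)  2210: Sat (+1)
  2211: Sun (+1)  2212: Tue (+2)  2213: Wed (+1)  2214: Thu (+1) ✓  … (31 more years) …
  2246: Tue (+1)  2247: Wed (+1)  2248: Fri (+2)  2249: Sat (+1)  2250: Sun (+1)
  2251: Mon (+1)  2252: Wed (+2)  2253: Thu (+1) ✓  2254: Fri (+1)  2255: Sat (+1)
  2256: Mon (+2)  2257: Tue (+1)  2258: Wed (+1)  2259: Thu (+1) ✓
Thursday years: 2203, 2208, 2214, 2225, 2231, 2236, 2242, 2253, 2259 — 9 in total.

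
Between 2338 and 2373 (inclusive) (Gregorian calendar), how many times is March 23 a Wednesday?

5

Track March 23's weekday year by year (advancing +1, or +2 across a Feb 29):
  2338: Wed ✓  2339: Thu (+1)  2340: Sat (+2)  2341: Sun (+1)  2342: Mon (+1)
  2343: Tue (+1)  2344: Thu (+2)  2345: Fri (+1)  2346: Sat (+1)  2347: Sun (+1)
  2348: Tue (+2)  2349: Wed (+1) ✓  2350: Thu (+1)  2351: Fri (+1)  … (8 more years) …
  2360: Wed (+2) ✓  2361: Thu (+1)  2362: Fri (+1)  2363: Sat (+1)  2364: Mon (+2)
  2365: Tue (+1)  2366: Wed (+1) ✓  2367: Thu (+1)  2368: Sat (+2)  2369: Sun (+1)
  2370: Mon (+1)  2371: Tue (+1)  2372: Thu (+2)  2373: Fri (+1)
Wednesday years: 2338, 2349, 2355, 2360, 2366 — 5 in total.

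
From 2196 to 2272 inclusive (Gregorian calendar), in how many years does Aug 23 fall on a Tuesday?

12

Track Aug 23's weekday year by year (advancing +1, or +2 across a Feb 29):
  2196: Tue ✓  2197: Wed (+1)  2198: Thu (+1)  2199: Fri (+1)  2200: Sat (+1)
  2201: Sun (+1)  2202: Mon (+1)  2203: Tue (+1) ✓  2204: Thu (+2)  2205: Fri (+1)
  2206: Sat (+1)  2207: Sun (+1)  2208: Tue (+2) ✓  2209: Wed (+1)  … (49 more years) …
  2259: Tue (+1) ✓  2260: Thu (+2)  2261: Fri (+1)  2262: Sat (+1)  2263: Sun (+1)
  2264: Tue (+2) ✓  2265: Wed (+1)  2266: Thu (+1)  2267: Fri (+1)  2268: Sun (+2)
  2269: Mon (+1)  2270: Tue (+1) ✓  2271: Wed (+1)  2272: Fri (+2)
Tuesday years: 2196, 2203, 2208, 2214, 2225, 2231, 2236, 2242, 2253, 2259, 2264, 2270 — 12 in total.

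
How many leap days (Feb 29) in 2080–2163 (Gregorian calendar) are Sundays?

3

Leap years in 2080–2163: 20 of them.
Feb 29 weekday advances by 5 (mod 7) from one leap year to the next four years later (or differs when a century non-leap intervenes).
Leap-day weekdays: 2080:Thu 2084:Tue 2088:Sun✓ 2092:Fri 2096:Wed 2104:Fri 2108:Wed 2112:Mon 2116:Sat 2120:Thu 2124:Tue 2128:Sun✓ 2132:Fri 2136:Wed 2140:Mon 2144:Sat 2148:Thu 2152:Tue 2156:Sun✓ 2160:Fri
Sunday: 2088, 2128, 2156 → 3.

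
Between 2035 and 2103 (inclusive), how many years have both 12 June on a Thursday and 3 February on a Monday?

Check each year's weekday for 12 June and 3 February:
  2035: Tue/Sat  2036: Thu/Sun  2037: Fri/Tue  2038: Sat/Wed  2039: Sun/Thu  2040: Tue/Fri  2041: Wed/Sun  2042: Thu/Mon ✓  2043: Fri/Tue  2044: Sun/Wed  2045: Mon/Fri  2046: Tue/Sat  2047: Wed/Sun  2048: Fri/Mon  …(41 more)…  2090: Mon/Fri  2091: Tue/Sat  2092: Thu/Sun  2093: Fri/Tue  2094: Sat/Wed  2095: Sun/Thu  2096: Tue/Fri  2097: Wed/Sun  2098: Thu/Mon ✓  2099: Fri/Tue  2100: Sat/Wed  2101: Sun/Thu  2102: Mon/Fri  2103: Tue/Sat
Both conditions hold in: 2042, 2053, 2059, 2070, 2081, 2087, 2098 — 7.

7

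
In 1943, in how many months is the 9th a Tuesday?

3

Check the 9th of each month of 1943: Jan 9: Sat, Feb 9: Tue, Mar 9: Tue, Apr 9: Fri, May 9: Sun, Jun 9: Wed, Jul 9: Fri, Aug 9: Mon, Sep 9: Thu, Oct 9: Sat, Nov 9: Tue, Dec 9: Thu.
Tuesday occurs in February, March, November — 3 months.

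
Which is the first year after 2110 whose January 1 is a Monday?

Jan 1 advances by 2 weekdays after a leap year and by 1 after a common year.
2110: Jan 1 is Wednesday.
2111: Thursday
2112: Friday (leap)
2113: Sunday
2114: Monday
2114 begins on a Monday

2114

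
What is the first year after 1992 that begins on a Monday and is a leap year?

1996

Jan 1 advances by 2 weekdays after a leap year and by 1 after a common year.
1992: Jan 1 is Wednesday (leap).
1993: Friday
1994: Saturday
1995: Sunday
1996: Monday (leap)
1996 begins on a Monday and is a leap year.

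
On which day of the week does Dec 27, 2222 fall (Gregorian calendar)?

Friday

January 1, 2222 is a Tuesday.
December 27 is day 361 of the year, i.e. 360 days after Jan 1.
360 mod 7 = 3, so advance 3 weekdays from Tuesday: Friday.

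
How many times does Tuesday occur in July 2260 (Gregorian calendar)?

July 2260 has 31 days and begins on Sunday.
The first Tuesday is July 3.
Tuesdays fall on 3, 10, 17, 24, 31 — that's 5.

5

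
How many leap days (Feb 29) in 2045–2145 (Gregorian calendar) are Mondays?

3

Leap years in 2045–2145: 24 of them.
Feb 29 weekday advances by 5 (mod 7) from one leap year to the next four years later (or differs when a century non-leap intervenes).
Leap-day weekdays: 2048:Sat 2052:Thu 2056:Tue 2060:Sun 2064:Fri 2068:Wed 2072:Mon✓ 2076:Sat 2080:Thu 2084:Tue 2088:Sun 2092:Fri 2096:Wed 2104:Fri 2108:Wed 2112:Mon✓ 2116:Sat 2120:Thu 2124:Tue 2128:Sun 2132:Fri 2136:Wed 2140:Mon✓ 2144:Sat
Monday: 2072, 2112, 2140 → 3.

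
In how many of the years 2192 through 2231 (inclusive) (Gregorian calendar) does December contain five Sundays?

December has 31 days; it has five Sundays when Sunday falls among the first (month-length − 28) days — i.e. when December 1 is one of Sunday/Saturday/Friday.
December 1 by year: 2192:Sat✓ 2193:Sun✓ 2194:Mon 2195:Tue 2196:Thu 2197:Fri✓ 2198:Sat✓ 2199:Sun✓ 2200:Mon 2201:Tue 2202:Wed 2203:Thu 2204:Sat✓ 2205:Sun✓ 2206:Mon …(10 more)… 2217:Mon 2218:Tue 2219:Wed 2220:Fri✓ 2221:Sat✓ 2222:Sun✓ 2223:Mon 2224:Wed 2225:Thu 2226:Fri✓ 2227:Sat✓ 2228:Mon 2229:Tue 2230:Wed 2231:Thu
Years with five Sundays: 2192, 2193, 2197, 2198, 2199, 2204, 2205, 2209, 2210, 2211, 2215, 2216, 2220, 2221, 2222, 2226, 2227 → 17.

17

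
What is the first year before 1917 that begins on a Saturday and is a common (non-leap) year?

1910

Jan 1 advances by 2 weekdays after a leap year and by 1 after a common year.
1917: Jan 1 is Monday.
1916: Saturday (leap)
1915: Friday
1914: Thursday
1913: Wednesday
1912: Monday (leap)
1911: Sunday
1910: Saturday
1910 begins on a Saturday and is a common year.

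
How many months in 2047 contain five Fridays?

4

A month of length L has five Fridays iff its first Friday is on day ≤ L−28 (so day 1–3 in a 31-day month, 1–2 in a 30-day month, day 1 in a leap February).
Checking each month of 2047: Jan starts Tue (31d); Feb starts Fri (28d); Mar starts Fri (31d) ✓; Apr starts Mon (30d); May starts Wed (31d) ✓; Jun starts Sat (30d); Jul starts Mon (31d); Aug starts Thu (31d) ✓; Sep starts Sun (30d); Oct starts Tue (31d); Nov starts Fri (30d) ✓; Dec starts Sun (31d).
Five-Friday months: March, May, August, November → 4.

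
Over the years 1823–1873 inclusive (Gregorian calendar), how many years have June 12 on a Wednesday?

Track June 12's weekday year by year (advancing +1, or +2 across a Feb 29):
  1823: Thu  1824: Sat (+2)  1825: Sun (+1)  1826: Mon (+1)  1827: Tue (+1)
  1828: Thu (+2)  1829: Fri (+1)  1830: Sat (+1)  1831: Sun (+1)  1832: Tue (+2)
  1833: Wed (+1) ✓  1834: Thu (+1)  1835: Fri (+1)  1836: Sun (+2)  … (23 more years) …
  1860: Tue (+2)  1861: Wed (+1) ✓  1862: Thu (+1)  1863: Fri (+1)  1864: Sun (+2)
  1865: Mon (+1)  1866: Tue (+1)  1867: Wed (+1) ✓  1868: Fri (+2)  1869: Sat (+1)
  1870: Sun (+1)  1871: Mon (+1)  1872: Wed (+2) ✓  1873: Thu (+1)
Wednesday years: 1833, 1839, 1844, 1850, 1861, 1867, 1872 — 7 in total.

7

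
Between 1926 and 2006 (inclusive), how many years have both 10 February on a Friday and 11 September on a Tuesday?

Check each year's weekday for 10 February and 11 September:
  1926: Wed/Sat  1927: Thu/Sun  1928: Fri/Tue ✓  1929: Sun/Wed  1930: Mon/Thu  1931: Tue/Fri  1932: Wed/Sun  1933: Fri/Mon  1934: Sat/Tue  1935: Sun/Wed  1936: Mon/Fri  1937: Wed/Sat  1938: Thu/Sun  1939: Fri/Mon  …(53 more)…  1993: Wed/Sat  1994: Thu/Sun  1995: Fri/Mon  1996: Sat/Wed  1997: Mon/Thu  1998: Tue/Fri  1999: Wed/Sat  2000: Thu/Mon  2001: Sat/Tue  2002: Sun/Wed  2003: Mon/Thu  2004: Tue/Sat  2005: Thu/Sun  2006: Fri/Mon
Both conditions hold in: 1928, 1956, 1984 — 3.

3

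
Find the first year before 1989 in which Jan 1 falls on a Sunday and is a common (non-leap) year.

Jan 1 advances by 2 weekdays after a leap year and by 1 after a common year.
1989: Jan 1 is Sunday.
1988: Friday (leap)
1987: Thursday
1986: Wednesday
1985: Tuesday
1984: Sunday (leap)
1983: Saturday
1982: Friday
1981: Thursday
1980: Tuesday (leap)
1979: Monday
1978: Sunday
1978 begins on a Sunday and is a common year.

1978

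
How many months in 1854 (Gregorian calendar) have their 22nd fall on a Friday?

2

Check the 22nd of each month of 1854: Jan 22: Sun, Feb 22: Wed, Mar 22: Wed, Apr 22: Sat, May 22: Mon, Jun 22: Thu, Jul 22: Sat, Aug 22: Tue, Sep 22: Fri, Oct 22: Sun, Nov 22: Wed, Dec 22: Fri.
Friday occurs in September, December — 2 months.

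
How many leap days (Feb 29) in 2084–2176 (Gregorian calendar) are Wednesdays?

Leap years in 2084–2176: 23 of them.
Feb 29 weekday advances by 5 (mod 7) from one leap year to the next four years later (or differs when a century non-leap intervenes).
Leap-day weekdays: 2084:Tue 2088:Sun 2092:Fri 2096:Wed✓ 2104:Fri 2108:Wed✓ 2112:Mon 2116:Sat 2120:Thu 2124:Tue 2128:Sun 2132:Fri 2136:Wed✓ 2140:Mon 2144:Sat 2148:Thu 2152:Tue 2156:Sun 2160:Fri 2164:Wed✓ 2168:Mon 2172:Sat 2176:Thu
Wednesday: 2096, 2108, 2136, 2164 → 4.

4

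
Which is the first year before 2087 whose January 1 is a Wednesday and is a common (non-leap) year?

Jan 1 advances by 2 weekdays after a leap year and by 1 after a common year.
2087: Jan 1 is Wednesday.
2086: Tuesday
2085: Monday
2084: Saturday (leap)
2083: Friday
2082: Thursday
2081: Wednesday
2081 begins on a Wednesday and is a common year.

2081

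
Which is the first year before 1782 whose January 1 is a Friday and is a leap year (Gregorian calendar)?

1768

Jan 1 advances by 2 weekdays after a leap year and by 1 after a common year.
1782: Jan 1 is Tuesday.
1781: Monday
1780: Saturday (leap)
1779: Friday
1778: Thursday
1777: Wednesday
1776: Monday (leap)
1775: Sunday
1774: Saturday
1773: Friday
1772: Wednesday (leap)
1771: Tuesday
1770: Monday
1769: Sunday
1768: Friday (leap)
1768 begins on a Friday and is a leap year.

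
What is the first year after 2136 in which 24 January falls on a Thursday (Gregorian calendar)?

2137

From one year to the next, a fixed date's weekday advances by 1, or by 2 when a Feb 29 lies between the two dates.
2136: January 24 is Tuesday.
2137: Thursday (+2)
24 January falls on a Thursday in 2137.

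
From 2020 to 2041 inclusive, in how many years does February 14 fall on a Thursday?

Track February 14's weekday year by year (advancing +1, or +2 across a Feb 29):
  2020: Fri  2021: Sun (+2)  2022: Mon (+1)  2023: Tue (+1)  2024: Wed (+1)
  2025: Fri (+2)  2026: Sat (+1)  2027: Sun (+1)  2028: Mon (+1)  2029: Wed (+2)
  2030: Thu (+1) ✓  2031: Fri (+1)  2032: Sat (+1)  2033: Mon (+2)  2034: Tue (+1)
  2035: Wed (+1)  2036: Thu (+1) ✓  2037: Sat (+2)  2038: Sun (+1)  2039: Mon (+1)
  2040: Tue (+1)  2041: Thu (+2) ✓
Thursday years: 2030, 2036, 2041 — 3 in total.

3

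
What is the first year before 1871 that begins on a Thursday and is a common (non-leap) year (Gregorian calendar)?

Jan 1 advances by 2 weekdays after a leap year and by 1 after a common year.
1871: Jan 1 is Sunday.
1870: Saturday
1869: Friday
1868: Wednesday (leap)
1867: Tuesday
1866: Monday
1865: Sunday
1864: Friday (leap)
1863: Thursday
1863 begins on a Thursday and is a common year.

1863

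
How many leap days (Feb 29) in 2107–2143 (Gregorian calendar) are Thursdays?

Leap years in 2107–2143: 9 of them.
Feb 29 weekday advances by 5 (mod 7) from one leap year to the next four years later (or differs when a century non-leap intervenes).
Leap-day weekdays: 2108:Wed 2112:Mon 2116:Sat 2120:Thu✓ 2124:Tue 2128:Sun 2132:Fri 2136:Wed 2140:Mon
Thursday: 2120 → 1.

1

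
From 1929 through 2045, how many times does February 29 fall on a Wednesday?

4

Leap years in 1929–2045: 29 of them.
Feb 29 weekday advances by 5 (mod 7) from one leap year to the next four years later (or differs when a century non-leap intervenes).
Leap-day weekdays: 1932:Mon 1936:Sat 1940:Thu 1944:Tue 1948:Sun 1952:Fri 1956:Wed✓ 1960:Mon 1964:Sat 1968:Thu 1972:Tue 1976:Sun 1980:Fri …(3 more)… 1996:Thu 2000:Tue 2004:Sun 2008:Fri 2012:Wed✓ 2016:Mon 2020:Sat 2024:Thu 2028:Tue 2032:Sun 2036:Fri 2040:Wed✓ 2044:Mon
Wednesday: 1956, 1984, 2012, 2040 → 4.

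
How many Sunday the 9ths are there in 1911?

2

Check the 9th of each month of 1911: Jan 9: Mon, Feb 9: Thu, Mar 9: Thu, Apr 9: Sun, May 9: Tue, Jun 9: Fri, Jul 9: Sun, Aug 9: Wed, Sep 9: Sat, Oct 9: Mon, Nov 9: Thu, Dec 9: Sat.
Sunday occurs in April, July — 2 months.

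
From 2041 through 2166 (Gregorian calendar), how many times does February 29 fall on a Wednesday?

5

Leap years in 2041–2166: 30 of them.
Feb 29 weekday advances by 5 (mod 7) from one leap year to the next four years later (or differs when a century non-leap intervenes).
Leap-day weekdays: 2044:Mon 2048:Sat 2052:Thu 2056:Tue 2060:Sun 2064:Fri 2068:Wed✓ 2072:Mon 2076:Sat 2080:Thu 2084:Tue 2088:Sun 2092:Fri …(4 more)… 2116:Sat 2120:Thu 2124:Tue 2128:Sun 2132:Fri 2136:Wed✓ 2140:Mon 2144:Sat 2148:Thu 2152:Tue 2156:Sun 2160:Fri 2164:Wed✓
Wednesday: 2068, 2096, 2108, 2136, 2164 → 5.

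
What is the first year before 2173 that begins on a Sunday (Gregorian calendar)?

2169

Jan 1 advances by 2 weekdays after a leap year and by 1 after a common year.
2173: Jan 1 is Friday.
2172: Wednesday (leap)
2171: Tuesday
2170: Monday
2169: Sunday
2169 begins on a Sunday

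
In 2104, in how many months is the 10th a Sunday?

Check the 10th of each month of 2104: Jan 10: Thu, Feb 10: Sun, Mar 10: Mon, Apr 10: Thu, May 10: Sat, Jun 10: Tue, Jul 10: Thu, Aug 10: Sun, Sep 10: Wed, Oct 10: Fri, Nov 10: Mon, Dec 10: Wed.
Sunday occurs in February, August — 2 months.

2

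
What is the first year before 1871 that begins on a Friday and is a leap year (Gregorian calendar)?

1864

Jan 1 advances by 2 weekdays after a leap year and by 1 after a common year.
1871: Jan 1 is Sunday.
1870: Saturday
1869: Friday
1868: Wednesday (leap)
1867: Tuesday
1866: Monday
1865: Sunday
1864: Friday (leap)
1864 begins on a Friday and is a leap year.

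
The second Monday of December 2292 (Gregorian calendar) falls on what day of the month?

December 1, 2292 is a Thursday, so the first Monday is the 5th.
The second Monday is 5 + 7 = 12.

12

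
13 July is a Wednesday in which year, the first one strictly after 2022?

2033

From one year to the next, a fixed date's weekday advances by 1, or by 2 when a Feb 29 lies between the two dates.
2022: July 13 is Wednesday.
2023: Thursday (+1)
2024: Saturday (+2)
2025: Sunday (+1)
2026: Monday (+1)
2027: Tuesday (+1)
2028: Thursday (+2)
2029: Friday (+1)
2030: Saturday (+1)
2031: Sunday (+1)
2032: Tuesday (+2)
2033: Wednesday (+1)
13 July falls on a Wednesday in 2033.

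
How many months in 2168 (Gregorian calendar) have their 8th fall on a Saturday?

1

Check the 8th of each month of 2168: Jan 8: Fri, Feb 8: Mon, Mar 8: Tue, Apr 8: Fri, May 8: Sun, Jun 8: Wed, Jul 8: Fri, Aug 8: Mon, Sep 8: Thu, Oct 8: Sat, Nov 8: Tue, Dec 8: Thu.
Saturday occurs in October — 1 month.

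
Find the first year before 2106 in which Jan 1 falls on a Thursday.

2105

Jan 1 advances by 2 weekdays after a leap year and by 1 after a common year.
2106: Jan 1 is Friday.
2105: Thursday
2105 begins on a Thursday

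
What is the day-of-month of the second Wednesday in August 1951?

8

August 1, 1951 is a Wednesday, so the first Wednesday is the 1st.
The second Wednesday is 1 + 7 = 8.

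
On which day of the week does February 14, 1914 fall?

January 1, 1914 is a Thursday.
February 14 is day 45 of the year, i.e. 44 days after Jan 1.
44 mod 7 = 2, so advance 2 weekdays from Thursday: Saturday.

Saturday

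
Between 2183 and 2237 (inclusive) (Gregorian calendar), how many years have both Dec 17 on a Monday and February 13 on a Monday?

Check each year's weekday for Dec 17 and February 13:
  2183: Wed/Thu  2184: Fri/Fri  2185: Sat/Sun  2186: Sun/Mon  2187: Mon/Tue  2188: Wed/Wed  2189: Thu/Fri  2190: Fri/Sat  2191: Sat/Sun  2192: Mon/Mon ✓  2193: Tue/Wed  2194: Wed/Thu  2195: Thu/Fri  2196: Sat/Sat  …(27 more)…  2224: Fri/Fri  2225: Sat/Sun  2226: Sun/Mon  2227: Mon/Tue  2228: Wed/Wed  2229: Thu/Fri  2230: Fri/Sat  2231: Sat/Sun  2232: Mon/Mon ✓  2233: Tue/Wed  2234: Wed/Thu  2235: Thu/Fri  2236: Sat/Sat  2237: Sun/Mon
Both conditions hold in: 2192, 2204, 2232 — 3.

3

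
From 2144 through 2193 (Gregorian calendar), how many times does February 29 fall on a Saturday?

Leap years in 2144–2193: 13 of them.
Feb 29 weekday advances by 5 (mod 7) from one leap year to the next four years later (or differs when a century non-leap intervenes).
Leap-day weekdays: 2144:Sat✓ 2148:Thu 2152:Tue 2156:Sun 2160:Fri 2164:Wed 2168:Mon 2172:Sat✓ 2176:Thu 2180:Tue 2184:Sun 2188:Fri 2192:Wed
Saturday: 2144, 2172 → 2.

2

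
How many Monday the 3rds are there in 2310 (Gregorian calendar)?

Check the 3rd of each month of 2310: Jan 3: Mon, Feb 3: Thu, Mar 3: Thu, Apr 3: Sun, May 3: Tue, Jun 3: Fri, Jul 3: Sun, Aug 3: Wed, Sep 3: Sat, Oct 3: Mon, Nov 3: Thu, Dec 3: Sat.
Monday occurs in January, October — 2 months.

2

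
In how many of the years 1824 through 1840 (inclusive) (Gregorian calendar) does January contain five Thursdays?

January has 31 days; it has five Thursdays when Thursday falls among the first (month-length − 28) days — i.e. when January 1 is one of Thursday/Wednesday/Tuesday.
January 1 by year: 1824:Thu✓ 1825:Sat 1826:Sun 1827:Mon 1828:Tue✓ 1829:Thu✓ 1830:Fri 1831:Sat 1832:Sun 1833:Tue✓ 1834:Wed✓ 1835:Thu✓ 1836:Fri 1837:Sun 1838:Mon 1839:Tue✓ 1840:Wed✓
Years with five Thursdays: 1824, 1828, 1829, 1833, 1834, 1835, 1839, 1840 → 8.

8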